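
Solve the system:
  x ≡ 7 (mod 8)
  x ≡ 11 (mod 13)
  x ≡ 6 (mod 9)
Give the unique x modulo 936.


Moduli 8, 13, 9 are pairwise coprime; by CRT there is a unique solution modulo M = 8 · 13 · 9 = 936.
Solve pairwise, accumulating the modulus:
  Start with x ≡ 7 (mod 8).
  Combine with x ≡ 11 (mod 13): since gcd(8, 13) = 1, we get a unique residue mod 104.
    Write x = 7 + 8·t and substitute into x ≡ 11 (mod 13): 8·t ≡ 11 − 7 = 4 (mod 13).
    The inverse of 8 mod 13 is 5 (since 8·5 = 40 = 3·13 + 1), so t ≡ 5·4 = 20 ≡ 7 (mod 13).
    Then x = 7 + 8·7 = 63, valid modulo lcm(8, 13) = 104: x ≡ 63 (mod 104).
  Combine with x ≡ 6 (mod 9): since gcd(104, 9) = 1, we get a unique residue mod 936.
    Write x = 63 + 104·t and substitute into x ≡ 6 (mod 9): 104·t ≡ 6 − 63 = -57 (mod 9).
    Reduce coefficients mod 9: 5·t ≡ 6 (mod 9).
    The inverse of 5 mod 9 is 2 (since 5·2 = 10 = 1·9 + 1), so t ≡ 2·6 = 12 ≡ 3 (mod 9).
    Then x = 63 + 104·3 = 375, valid modulo lcm(104, 9) = 936: x ≡ 375 (mod 936).
Verify: 375 mod 8 = 7 ✓, 375 mod 13 = 11 ✓, 375 mod 9 = 6 ✓.

x ≡ 375 (mod 936).


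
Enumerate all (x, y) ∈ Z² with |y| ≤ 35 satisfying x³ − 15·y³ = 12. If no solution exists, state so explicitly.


The equation is x³ - 15y³ = 12. For fixed y, x³ = 15·y³ + 12, so a solution requires the RHS to be a perfect cube.
Strategy: iterate y from -35 to 35, compute RHS = 15·y³ + 12, and check whether it is a (positive or negative) perfect cube.
Check small values of y:
  y = 0: RHS = 12 is not a perfect cube.
  y = 1: RHS = 27 = (3)³ ⇒ x = 3 works.
  y = -1: RHS = -3 is not a perfect cube.
  y = 2: RHS = 132 is not a perfect cube.
  y = -2: RHS = -108 is not a perfect cube.
  y = 3: RHS = 417 is not a perfect cube.
  y = -3: RHS = -393 is not a perfect cube.
Continuing the search up to |y| = 35 finds no further solutions beyond those listed.
Collected solutions: (3, 1).

Solutions (with |y| ≤ 35): (3, 1).


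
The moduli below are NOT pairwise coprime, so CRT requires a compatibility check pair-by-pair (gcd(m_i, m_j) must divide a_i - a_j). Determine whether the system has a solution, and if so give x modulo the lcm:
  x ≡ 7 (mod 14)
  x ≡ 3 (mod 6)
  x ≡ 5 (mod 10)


Moduli 14, 6, 10 are not pairwise coprime, so CRT works modulo lcm(m_i) when all pairwise compatibility conditions hold.
Pairwise compatibility: gcd(m_i, m_j) must divide a_i - a_j for every pair.
Merge one congruence at a time:
  Start: x ≡ 7 (mod 14).
  Combine with x ≡ 3 (mod 6): gcd(14, 6) = 2; 3 - 7 = -4, which IS divisible by 2, so compatible.
    Write x = 7 + 14·t and substitute into x ≡ 3 (mod 6): 14·t ≡ 3 − 7 = -4 (mod 6).
    Divide the congruence (and modulus) by g = 2: 7·t ≡ -2 (mod 3).
    Reduce coefficients mod 3: 1·t ≡ 1 (mod 3).
    So t ≡ 1 (mod 3).
    Then x = 7 + 14·1 = 21, valid modulo lcm(14, 6) = 42: x ≡ 21 (mod 42).
  Combine with x ≡ 5 (mod 10): gcd(42, 10) = 2; 5 - 21 = -16, which IS divisible by 2, so compatible.
    Write x = 21 + 42·t and substitute into x ≡ 5 (mod 10): 42·t ≡ 5 − 21 = -16 (mod 10).
    Divide the congruence (and modulus) by g = 2: 21·t ≡ -8 (mod 5).
    Reduce coefficients mod 5: 1·t ≡ 2 (mod 5).
    So t ≡ 2 (mod 5).
    Then x = 21 + 42·2 = 105, valid modulo lcm(42, 10) = 210: x ≡ 105 (mod 210).
Verify: 105 mod 14 = 7, 105 mod 6 = 3, 105 mod 10 = 5.

x ≡ 105 (mod 210).


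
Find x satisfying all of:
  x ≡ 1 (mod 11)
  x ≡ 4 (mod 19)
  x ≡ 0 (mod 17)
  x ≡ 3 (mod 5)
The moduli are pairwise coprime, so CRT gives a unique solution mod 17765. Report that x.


Product of moduli M = 11 · 19 · 17 · 5 = 17765.
Merge one congruence at a time:
  Start: x ≡ 1 (mod 11).
  Combine with x ≡ 4 (mod 19); new modulus lcm = 209.
    Write x = 1 + 11·t and substitute into x ≡ 4 (mod 19): 11·t ≡ 4 − 1 = 3 (mod 19).
    The inverse of 11 mod 19 is 7 (since 11·7 = 77 = 4·19 + 1), so t ≡ 7·3 = 21 ≡ 2 (mod 19).
    Then x = 1 + 11·2 = 23, valid modulo lcm(11, 19) = 209: x ≡ 23 (mod 209).
  Combine with x ≡ 0 (mod 17); new modulus lcm = 3553.
    Write x = 23 + 209·t and substitute into x ≡ 0 (mod 17): 209·t ≡ 0 − 23 = -23 (mod 17).
    Reduce coefficients mod 17: 5·t ≡ 11 (mod 17).
    The inverse of 5 mod 17 is 7 (since 5·7 = 35 = 2·17 + 1), so t ≡ 7·11 = 77 ≡ 9 (mod 17).
    Then x = 23 + 209·9 = 1904, valid modulo lcm(209, 17) = 3553: x ≡ 1904 (mod 3553).
  Combine with x ≡ 3 (mod 5); new modulus lcm = 17765.
    Write x = 1904 + 3553·t and substitute into x ≡ 3 (mod 5): 3553·t ≡ 3 − 1904 = -1901 (mod 5).
    Reduce coefficients mod 5: 3·t ≡ 4 (mod 5).
    The inverse of 3 mod 5 is 2 (since 3·2 = 6 = 1·5 + 1), so t ≡ 2·4 = 8 ≡ 3 (mod 5).
    Then x = 1904 + 3553·3 = 12563, valid modulo lcm(3553, 5) = 17765: x ≡ 12563 (mod 17765).
Verify against each original: 12563 mod 11 = 1, 12563 mod 19 = 4, 12563 mod 17 = 0, 12563 mod 5 = 3.

x ≡ 12563 (mod 17765).


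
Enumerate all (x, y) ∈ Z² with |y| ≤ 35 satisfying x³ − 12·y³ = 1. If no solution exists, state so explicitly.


The equation is x³ - 12y³ = 1. For fixed y, x³ = 12·y³ + 1, so a solution requires the RHS to be a perfect cube.
Strategy: iterate y from -35 to 35, compute RHS = 12·y³ + 1, and check whether it is a (positive or negative) perfect cube.
Check small values of y:
  y = 0: RHS = 1 = (1)³ ⇒ x = 1 works.
  y = 1: RHS = 13 is not a perfect cube.
  y = -1: RHS = -11 is not a perfect cube.
  y = 2: RHS = 97 is not a perfect cube.
  y = -2: RHS = -95 is not a perfect cube.
  y = 3: RHS = 325 is not a perfect cube.
  y = -3: RHS = -323 is not a perfect cube.
Continuing the search up to |y| = 35 finds no further solutions beyond those listed.
Collected solutions: (1, 0).

Solutions (with |y| ≤ 35): (1, 0).


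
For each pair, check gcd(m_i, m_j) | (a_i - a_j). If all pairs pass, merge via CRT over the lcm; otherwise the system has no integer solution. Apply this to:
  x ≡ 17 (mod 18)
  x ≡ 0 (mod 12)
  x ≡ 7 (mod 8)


Moduli 18, 12, 8 are not pairwise coprime, so CRT works modulo lcm(m_i) when all pairwise compatibility conditions hold.
Pairwise compatibility: gcd(m_i, m_j) must divide a_i - a_j for every pair.
Merge one congruence at a time:
  Start: x ≡ 17 (mod 18).
  Combine with x ≡ 0 (mod 12): gcd(18, 12) = 6, and 0 - 17 = -17 is NOT divisible by 6.
    ⇒ system is inconsistent (no integer solution).

No solution (the system is inconsistent).


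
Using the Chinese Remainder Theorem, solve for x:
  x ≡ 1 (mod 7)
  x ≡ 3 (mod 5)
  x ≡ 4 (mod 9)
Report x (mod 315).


Moduli 7, 5, 9 are pairwise coprime; by CRT there is a unique solution modulo M = 7 · 5 · 9 = 315.
Solve pairwise, accumulating the modulus:
  Start with x ≡ 1 (mod 7).
  Combine with x ≡ 3 (mod 5): since gcd(7, 5) = 1, we get a unique residue mod 35.
    Write x = 1 + 7·t and substitute into x ≡ 3 (mod 5): 7·t ≡ 3 − 1 = 2 (mod 5).
    Reduce coefficients mod 5: 2·t ≡ 2 (mod 5).
    The inverse of 2 mod 5 is 3 (since 2·3 = 6 = 1·5 + 1), so t ≡ 3·2 = 6 ≡ 1 (mod 5).
    Then x = 1 + 7·1 = 8, valid modulo lcm(7, 5) = 35: x ≡ 8 (mod 35).
  Combine with x ≡ 4 (mod 9): since gcd(35, 9) = 1, we get a unique residue mod 315.
    Write x = 8 + 35·t and substitute into x ≡ 4 (mod 9): 35·t ≡ 4 − 8 = -4 (mod 9).
    Reduce coefficients mod 9: 8·t ≡ 5 (mod 9).
    The inverse of 8 mod 9 is 8 (since 8·8 = 64 = 7·9 + 1), so t ≡ 8·5 = 40 ≡ 4 (mod 9).
    Then x = 8 + 35·4 = 148, valid modulo lcm(35, 9) = 315: x ≡ 148 (mod 315).
Verify: 148 mod 7 = 1 ✓, 148 mod 5 = 3 ✓, 148 mod 9 = 4 ✓.

x ≡ 148 (mod 315).


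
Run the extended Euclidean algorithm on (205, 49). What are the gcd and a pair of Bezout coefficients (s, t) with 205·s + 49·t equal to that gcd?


Euclidean algorithm on (205, 49) — divide until remainder is 0:
  205 = 4 · 49 + 9
  49 = 5 · 9 + 4
  9 = 2 · 4 + 1
  4 = 4 · 1 + 0
gcd(205, 49) = 1.
Track Bezout coefficients alongside the remainders: start with r₀ = 205 = a·1 + b·0 (s = 1, t = 0) and r₁ = 49 = a·0 + b·1 (s = 0, t = 1); each new remainder r_{k+1} = r_{k-1} − q_k·r_k inherits s_{k+1} = s_{k-1} − q_k·s_k, t_{k+1} = t_{k-1} − q_k·t_k, so r_k = a·s_k + b·t_k at every step:
  q = 4: r = 9, s = 1 − 4·0 = 1, t = 0 − 4·1 = -4  (check: 205·1 + 49·(-4) = 9)
  q = 5: r = 4, s = 0 − 5·1 = -5, t = 1 − 5·(-4) = 21  (check: 205·(-5) + 49·21 = 4)
  q = 2: r = 1, s = 1 − 2·(-5) = 11, t = -4 − 2·21 = -46  (check: 205·11 + 49·(-46) = 1)
The row with r = 1 (the gcd) gives the Bezout coefficients s = 11, t = -46.
Result: 205 · (11) + 49 · (-46) = 1.

gcd(205, 49) = 1; s = 11, t = -46 (check: 205·11 + 49·(-46) = 1).


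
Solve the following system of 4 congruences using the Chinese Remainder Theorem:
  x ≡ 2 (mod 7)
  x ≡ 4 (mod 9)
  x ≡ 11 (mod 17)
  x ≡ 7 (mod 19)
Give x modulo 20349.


Product of moduli M = 7 · 9 · 17 · 19 = 20349.
Merge one congruence at a time:
  Start: x ≡ 2 (mod 7).
  Combine with x ≡ 4 (mod 9); new modulus lcm = 63.
    Write x = 2 + 7·t and substitute into x ≡ 4 (mod 9): 7·t ≡ 4 − 2 = 2 (mod 9).
    The inverse of 7 mod 9 is 4 (since 7·4 = 28 = 3·9 + 1), so t ≡ 4·2 = 8 ≡ 8 (mod 9).
    Then x = 2 + 7·8 = 58, valid modulo lcm(7, 9) = 63: x ≡ 58 (mod 63).
  Combine with x ≡ 11 (mod 17); new modulus lcm = 1071.
    Write x = 58 + 63·t and substitute into x ≡ 11 (mod 17): 63·t ≡ 11 − 58 = -47 (mod 17).
    Reduce coefficients mod 17: 12·t ≡ 4 (mod 17).
    The inverse of 12 mod 17 is 10 (since 12·10 = 120 = 7·17 + 1), so t ≡ 10·4 = 40 ≡ 6 (mod 17).
    Then x = 58 + 63·6 = 436, valid modulo lcm(63, 17) = 1071: x ≡ 436 (mod 1071).
  Combine with x ≡ 7 (mod 19); new modulus lcm = 20349.
    Write x = 436 + 1071·t and substitute into x ≡ 7 (mod 19): 1071·t ≡ 7 − 436 = -429 (mod 19).
    Reduce coefficients mod 19: 7·t ≡ 8 (mod 19).
    The inverse of 7 mod 19 is 11 (since 7·11 = 77 = 4·19 + 1), so t ≡ 11·8 = 88 ≡ 12 (mod 19).
    Then x = 436 + 1071·12 = 13288, valid modulo lcm(1071, 19) = 20349: x ≡ 13288 (mod 20349).
Verify against each original: 13288 mod 7 = 2, 13288 mod 9 = 4, 13288 mod 17 = 11, 13288 mod 19 = 7.

x ≡ 13288 (mod 20349).


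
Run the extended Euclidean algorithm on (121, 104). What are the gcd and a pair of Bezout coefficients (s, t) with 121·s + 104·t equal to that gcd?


Euclidean algorithm on (121, 104) — divide until remainder is 0:
  121 = 1 · 104 + 17
  104 = 6 · 17 + 2
  17 = 8 · 2 + 1
  2 = 2 · 1 + 0
gcd(121, 104) = 1.
Track Bezout coefficients alongside the remainders: start with r₀ = 121 = a·1 + b·0 (s = 1, t = 0) and r₁ = 104 = a·0 + b·1 (s = 0, t = 1); each new remainder r_{k+1} = r_{k-1} − q_k·r_k inherits s_{k+1} = s_{k-1} − q_k·s_k, t_{k+1} = t_{k-1} − q_k·t_k, so r_k = a·s_k + b·t_k at every step:
  q = 1: r = 17, s = 1 − 1·0 = 1, t = 0 − 1·1 = -1  (check: 121·1 + 104·(-1) = 17)
  q = 6: r = 2, s = 0 − 6·1 = -6, t = 1 − 6·(-1) = 7  (check: 121·(-6) + 104·7 = 2)
  q = 8: r = 1, s = 1 − 8·(-6) = 49, t = -1 − 8·7 = -57  (check: 121·49 + 104·(-57) = 1)
The row with r = 1 (the gcd) gives the Bezout coefficients s = 49, t = -57.
Result: 121 · (49) + 104 · (-57) = 1.

gcd(121, 104) = 1; s = 49, t = -57 (check: 121·49 + 104·(-57) = 1).


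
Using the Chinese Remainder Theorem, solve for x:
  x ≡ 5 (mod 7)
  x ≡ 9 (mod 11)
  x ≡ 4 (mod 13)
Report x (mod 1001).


Moduli 7, 11, 13 are pairwise coprime; by CRT there is a unique solution modulo M = 7 · 11 · 13 = 1001.
Solve pairwise, accumulating the modulus:
  Start with x ≡ 5 (mod 7).
  Combine with x ≡ 9 (mod 11): since gcd(7, 11) = 1, we get a unique residue mod 77.
    Write x = 5 + 7·t and substitute into x ≡ 9 (mod 11): 7·t ≡ 9 − 5 = 4 (mod 11).
    The inverse of 7 mod 11 is 8 (since 7·8 = 56 = 5·11 + 1), so t ≡ 8·4 = 32 ≡ 10 (mod 11).
    Then x = 5 + 7·10 = 75, valid modulo lcm(7, 11) = 77: x ≡ 75 (mod 77).
  Combine with x ≡ 4 (mod 13): since gcd(77, 13) = 1, we get a unique residue mod 1001.
    Write x = 75 + 77·t and substitute into x ≡ 4 (mod 13): 77·t ≡ 4 − 75 = -71 (mod 13).
    Reduce coefficients mod 13: 12·t ≡ 7 (mod 13).
    The inverse of 12 mod 13 is 12 (since 12·12 = 144 = 11·13 + 1), so t ≡ 12·7 = 84 ≡ 6 (mod 13).
    Then x = 75 + 77·6 = 537, valid modulo lcm(77, 13) = 1001: x ≡ 537 (mod 1001).
Verify: 537 mod 7 = 5 ✓, 537 mod 11 = 9 ✓, 537 mod 13 = 4 ✓.

x ≡ 537 (mod 1001).


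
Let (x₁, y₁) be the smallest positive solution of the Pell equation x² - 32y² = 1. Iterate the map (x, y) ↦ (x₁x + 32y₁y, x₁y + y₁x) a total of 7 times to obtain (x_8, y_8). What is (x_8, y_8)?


Step 1: Find the fundamental solution (x₁, y₁) of x² - 32y² = 1.
  Expand √32 as a continued fraction. a₀ = ⌊√32⌋ = 5; iterate m_{k+1} = d_k·a_k − m_k, d_{k+1} = (32 − m_{k+1}²)/d_k, a_{k+1} = ⌊(a₀ + m_{k+1})/d_{k+1}⌋ (starting m₀ = 0, d₀ = 1), with convergents p_k = a_k·p_{k-1} + p_{k-2}, q_k = a_k·q_{k-1} + q_{k-2} (p₋₁ = 1, q₋₁ = 0):
  k = 0: a₀ = 5; p₀/q₀ = 5/1; p₀² − 32·q₀² = 25 − 32 = -7.
  k = 1: m = 5, d = 7, a = ⌊(5 + 5)/7⌋ = 1; p/q = (1·5 + 1)/(1·1 + 0) = 6/1; p² − 32·q² = 36 − 32 = 4.
  k = 2: m = 2, d = 4, a = ⌊(5 + 2)/4⌋ = 1; p/q = (1·6 + 5)/(1·1 + 1) = 11/2; p² − 32·q² = 121 − 128 = -7.
  k = 3: m = 2, d = 7, a = ⌊(5 + 2)/7⌋ = 1; p/q = (1·11 + 6)/(1·2 + 1) = 17/3; p² − 32·q² = 289 − 288 = 1.
  The first convergent with p² − 32·q² = 1 gives the fundamental solution (x₁, y₁) = (17, 3).
Step 2: Apply the recurrence (x_{n+1}, y_{n+1}) = (x₁x_n + 32y₁y_n, x₁y_n + y₁x_n) repeatedly.
  From (x_1, y_1) = (17, 3): x_2 = 17·17 + 32·3·3 = 577; y_2 = 17·3 + 3·17 = 102.
  From (x_2, y_2) = (577, 102): x_3 = 17·577 + 32·3·102 = 19601; y_3 = 17·102 + 3·577 = 3465.
  From (x_3, y_3) = (19601, 3465): x_4 = 17·19601 + 32·3·3465 = 665857; y_4 = 17·3465 + 3·19601 = 117708.
  From (x_4, y_4) = (665857, 117708): x_5 = 17·665857 + 32·3·117708 = 22619537; y_5 = 17·117708 + 3·665857 = 3998607.
  From (x_5, y_5) = (22619537, 3998607): x_6 = 17·22619537 + 32·3·3998607 = 768398401; y_6 = 17·3998607 + 3·22619537 = 135834930.
  From (x_6, y_6) = (768398401, 135834930): x_7 = 17·768398401 + 32·3·135834930 = 26102926097; y_7 = 17·135834930 + 3·768398401 = 4614389013.
  From (x_7, y_7) = (26102926097, 4614389013): x_8 = 17·26102926097 + 32·3·4614389013 = 886731088897; y_8 = 17·4614389013 + 3·26102926097 = 156753391512.
Step 3: Verify x_8² - 32·y_8² = 786292024016459316676609 - 786292024016459316676608 = 1 (should be 1). ✓

(x_1, y_1) = (17, 3); (x_8, y_8) = (886731088897, 156753391512).


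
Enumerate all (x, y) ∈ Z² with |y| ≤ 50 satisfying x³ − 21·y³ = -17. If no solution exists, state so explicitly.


The equation is x³ - 21y³ = -17. For fixed y, x³ = 21·y³ − 17, so a solution requires the RHS to be a perfect cube.
Strategy: iterate y from -50 to 50, compute RHS = 21·y³ − 17, and check whether it is a (positive or negative) perfect cube.
Check small values of y:
  y = 0: RHS = -17 is not a perfect cube.
  y = 1: RHS = 4 is not a perfect cube.
  y = -1: RHS = -38 is not a perfect cube.
  y = 2: RHS = 151 is not a perfect cube.
  y = -2: RHS = -185 is not a perfect cube.
  y = 3: RHS = 550 is not a perfect cube.
  y = -3: RHS = -584 is not a perfect cube.
Continuing the search up to |y| = 50 finds no solutions either.
No (x, y) in the scanned range satisfies the equation.

No integer solutions with |y| ≤ 50.


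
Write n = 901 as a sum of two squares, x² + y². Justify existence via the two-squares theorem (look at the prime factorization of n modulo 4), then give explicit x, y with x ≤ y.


Step 1: Factor n = 901 = 17 · 53.
Step 2: Check the mod-4 condition on each prime factor: 17 ≡ 1 (mod 4), exponent 1; 53 ≡ 1 (mod 4), exponent 1.
All primes ≡ 3 (mod 4) appear to even exponent (or don't appear), so by the two-squares theorem n IS expressible as a sum of two squares.
Step 3: Build a representation. Here n = 17 · 53 is a product of primes ≡ 1 (mod 4). Each prime p ≡ 1 (mod 4) is itself a sum of two squares; find a² by testing p − a² for a perfect square:
  17: 17 − 1² = 16 = 4² ⇒ 17 = 1² + 4².
  53: 53 − 1² = 52, 53 − 2² = 49 = 7² ⇒ 53 = 2² + 7².
  Combine using the Brahmagupta–Fibonacci identity (a² + b²)(c² + d²) = (ac − bd)² + (ad + bc)² = (ac + bd)² + (ad − bc)²:
  17 · 53 = 901: from (1² + 4²)(2² + 7²), take (1·2 − 4·7, 1·7 + 4·2) = (2 − 28, 7 + 8) = (-26, 15); dropping signs (only squares matter) gives (26, 15); check 26² + 15² = 676 + 225 = 901 ✓.
Step 4: Order so x ≤ y and verify: 15² + 26² = 225 + 676 = 901 = n. ✓

n = 901 = 15² + 26² (one valid representation with x ≤ y).


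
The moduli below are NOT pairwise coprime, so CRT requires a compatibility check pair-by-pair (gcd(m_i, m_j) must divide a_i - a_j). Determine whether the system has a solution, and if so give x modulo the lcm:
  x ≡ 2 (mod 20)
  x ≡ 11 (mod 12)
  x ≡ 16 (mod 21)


Moduli 20, 12, 21 are not pairwise coprime, so CRT works modulo lcm(m_i) when all pairwise compatibility conditions hold.
Pairwise compatibility: gcd(m_i, m_j) must divide a_i - a_j for every pair.
Merge one congruence at a time:
  Start: x ≡ 2 (mod 20).
  Combine with x ≡ 11 (mod 12): gcd(20, 12) = 4, and 11 - 2 = 9 is NOT divisible by 4.
    ⇒ system is inconsistent (no integer solution).

No solution (the system is inconsistent).


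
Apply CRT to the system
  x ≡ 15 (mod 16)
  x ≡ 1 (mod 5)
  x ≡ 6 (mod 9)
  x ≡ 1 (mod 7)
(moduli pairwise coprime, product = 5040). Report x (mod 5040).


Product of moduli M = 16 · 5 · 9 · 7 = 5040.
Merge one congruence at a time:
  Start: x ≡ 15 (mod 16).
  Combine with x ≡ 1 (mod 5); new modulus lcm = 80.
    Write x = 15 + 16·t and substitute into x ≡ 1 (mod 5): 16·t ≡ 1 − 15 = -14 (mod 5).
    Reduce coefficients mod 5: 1·t ≡ 1 (mod 5).
    So t ≡ 1 (mod 5).
    Then x = 15 + 16·1 = 31, valid modulo lcm(16, 5) = 80: x ≡ 31 (mod 80).
  Combine with x ≡ 6 (mod 9); new modulus lcm = 720.
    Write x = 31 + 80·t and substitute into x ≡ 6 (mod 9): 80·t ≡ 6 − 31 = -25 (mod 9).
    Reduce coefficients mod 9: 8·t ≡ 2 (mod 9).
    The inverse of 8 mod 9 is 8 (since 8·8 = 64 = 7·9 + 1), so t ≡ 8·2 = 16 ≡ 7 (mod 9).
    Then x = 31 + 80·7 = 591, valid modulo lcm(80, 9) = 720: x ≡ 591 (mod 720).
  Combine with x ≡ 1 (mod 7); new modulus lcm = 5040.
    Write x = 591 + 720·t and substitute into x ≡ 1 (mod 7): 720·t ≡ 1 − 591 = -590 (mod 7).
    Reduce coefficients mod 7: 6·t ≡ 5 (mod 7).
    The inverse of 6 mod 7 is 6 (since 6·6 = 36 = 5·7 + 1), so t ≡ 6·5 = 30 ≡ 2 (mod 7).
    Then x = 591 + 720·2 = 2031, valid modulo lcm(720, 7) = 5040: x ≡ 2031 (mod 5040).
Verify against each original: 2031 mod 16 = 15, 2031 mod 5 = 1, 2031 mod 9 = 6, 2031 mod 7 = 1.

x ≡ 2031 (mod 5040).


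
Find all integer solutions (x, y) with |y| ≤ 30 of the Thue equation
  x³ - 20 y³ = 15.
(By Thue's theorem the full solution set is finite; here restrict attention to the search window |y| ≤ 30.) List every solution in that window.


The equation is x³ - 20y³ = 15. For fixed y, x³ = 20·y³ + 15, so a solution requires the RHS to be a perfect cube.
Strategy: iterate y from -30 to 30, compute RHS = 20·y³ + 15, and check whether it is a (positive or negative) perfect cube.
Check small values of y:
  y = 0: RHS = 15 is not a perfect cube.
  y = 1: RHS = 35 is not a perfect cube.
  y = -1: RHS = -5 is not a perfect cube.
  y = 2: RHS = 175 is not a perfect cube.
  y = -2: RHS = -145 is not a perfect cube.
  y = 3: RHS = 555 is not a perfect cube.
  y = -3: RHS = -525 is not a perfect cube.
Continuing the search up to |y| = 30 finds no solutions either.
No (x, y) in the scanned range satisfies the equation.

No integer solutions with |y| ≤ 30.


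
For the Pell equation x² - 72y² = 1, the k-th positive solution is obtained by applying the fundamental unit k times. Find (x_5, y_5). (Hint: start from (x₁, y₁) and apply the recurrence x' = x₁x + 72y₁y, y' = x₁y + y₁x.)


Step 1: Find the fundamental solution (x₁, y₁) of x² - 72y² = 1.
  Expand √72 as a continued fraction. a₀ = ⌊√72⌋ = 8; iterate m_{k+1} = d_k·a_k − m_k, d_{k+1} = (72 − m_{k+1}²)/d_k, a_{k+1} = ⌊(a₀ + m_{k+1})/d_{k+1}⌋ (starting m₀ = 0, d₀ = 1), with convergents p_k = a_k·p_{k-1} + p_{k-2}, q_k = a_k·q_{k-1} + q_{k-2} (p₋₁ = 1, q₋₁ = 0):
  k = 0: a₀ = 8; p₀/q₀ = 8/1; p₀² − 72·q₀² = 64 − 72 = -8.
  k = 1: m = 8, d = 8, a = ⌊(8 + 8)/8⌋ = 2; p/q = (2·8 + 1)/(2·1 + 0) = 17/2; p² − 72·q² = 289 − 288 = 1.
  The first convergent with p² − 72·q² = 1 gives the fundamental solution (x₁, y₁) = (17, 2).
Step 2: Apply the recurrence (x_{n+1}, y_{n+1}) = (x₁x_n + 72y₁y_n, x₁y_n + y₁x_n) repeatedly.
  From (x_1, y_1) = (17, 2): x_2 = 17·17 + 72·2·2 = 577; y_2 = 17·2 + 2·17 = 68.
  From (x_2, y_2) = (577, 68): x_3 = 17·577 + 72·2·68 = 19601; y_3 = 17·68 + 2·577 = 2310.
  From (x_3, y_3) = (19601, 2310): x_4 = 17·19601 + 72·2·2310 = 665857; y_4 = 17·2310 + 2·19601 = 78472.
  From (x_4, y_4) = (665857, 78472): x_5 = 17·665857 + 72·2·78472 = 22619537; y_5 = 17·78472 + 2·665857 = 2665738.
Step 3: Verify x_5² - 72·y_5² = 511643454094369 - 511643454094368 = 1 (should be 1). ✓

(x_1, y_1) = (17, 2); (x_5, y_5) = (22619537, 2665738).


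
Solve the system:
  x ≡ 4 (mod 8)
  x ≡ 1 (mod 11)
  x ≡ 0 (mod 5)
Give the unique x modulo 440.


Moduli 8, 11, 5 are pairwise coprime; by CRT there is a unique solution modulo M = 8 · 11 · 5 = 440.
Solve pairwise, accumulating the modulus:
  Start with x ≡ 4 (mod 8).
  Combine with x ≡ 1 (mod 11): since gcd(8, 11) = 1, we get a unique residue mod 88.
    Write x = 4 + 8·t and substitute into x ≡ 1 (mod 11): 8·t ≡ 1 − 4 = -3 (mod 11).
    Reduce coefficients mod 11: 8·t ≡ 8 (mod 11).
    The inverse of 8 mod 11 is 7 (since 8·7 = 56 = 5·11 + 1), so t ≡ 7·8 = 56 ≡ 1 (mod 11).
    Then x = 4 + 8·1 = 12, valid modulo lcm(8, 11) = 88: x ≡ 12 (mod 88).
  Combine with x ≡ 0 (mod 5): since gcd(88, 5) = 1, we get a unique residue mod 440.
    Write x = 12 + 88·t and substitute into x ≡ 0 (mod 5): 88·t ≡ 0 − 12 = -12 (mod 5).
    Reduce coefficients mod 5: 3·t ≡ 3 (mod 5).
    The inverse of 3 mod 5 is 2 (since 3·2 = 6 = 1·5 + 1), so t ≡ 2·3 = 6 ≡ 1 (mod 5).
    Then x = 12 + 88·1 = 100, valid modulo lcm(88, 5) = 440: x ≡ 100 (mod 440).
Verify: 100 mod 8 = 4 ✓, 100 mod 11 = 1 ✓, 100 mod 5 = 0 ✓.

x ≡ 100 (mod 440).


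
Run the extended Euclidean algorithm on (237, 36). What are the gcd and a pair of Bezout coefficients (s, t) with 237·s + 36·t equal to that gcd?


Euclidean algorithm on (237, 36) — divide until remainder is 0:
  237 = 6 · 36 + 21
  36 = 1 · 21 + 15
  21 = 1 · 15 + 6
  15 = 2 · 6 + 3
  6 = 2 · 3 + 0
gcd(237, 36) = 3.
Track Bezout coefficients alongside the remainders: start with r₀ = 237 = a·1 + b·0 (s = 1, t = 0) and r₁ = 36 = a·0 + b·1 (s = 0, t = 1); each new remainder r_{k+1} = r_{k-1} − q_k·r_k inherits s_{k+1} = s_{k-1} − q_k·s_k, t_{k+1} = t_{k-1} − q_k·t_k, so r_k = a·s_k + b·t_k at every step:
  q = 6: r = 21, s = 1 − 6·0 = 1, t = 0 − 6·1 = -6  (check: 237·1 + 36·(-6) = 21)
  q = 1: r = 15, s = 0 − 1·1 = -1, t = 1 − 1·(-6) = 7  (check: 237·(-1) + 36·7 = 15)
  q = 1: r = 6, s = 1 − 1·(-1) = 2, t = -6 − 1·7 = -13  (check: 237·2 + 36·(-13) = 6)
  q = 2: r = 3, s = -1 − 2·2 = -5, t = 7 − 2·(-13) = 33  (check: 237·(-5) + 36·33 = 3)
The row with r = 3 (the gcd) gives the Bezout coefficients s = -5, t = 33.
Result: 237 · (-5) + 36 · (33) = 3.

gcd(237, 36) = 3; s = -5, t = 33 (check: 237·(-5) + 36·33 = 3).


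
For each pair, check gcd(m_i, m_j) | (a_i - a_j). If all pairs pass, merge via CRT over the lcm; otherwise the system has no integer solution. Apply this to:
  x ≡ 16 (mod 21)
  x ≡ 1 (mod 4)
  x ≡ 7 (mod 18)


Moduli 21, 4, 18 are not pairwise coprime, so CRT works modulo lcm(m_i) when all pairwise compatibility conditions hold.
Pairwise compatibility: gcd(m_i, m_j) must divide a_i - a_j for every pair.
Merge one congruence at a time:
  Start: x ≡ 16 (mod 21).
  Combine with x ≡ 1 (mod 4): gcd(21, 4) = 1; 1 - 16 = -15, which IS divisible by 1, so compatible.
    Write x = 16 + 21·t and substitute into x ≡ 1 (mod 4): 21·t ≡ 1 − 16 = -15 (mod 4).
    Reduce coefficients mod 4: 1·t ≡ 1 (mod 4).
    So t ≡ 1 (mod 4).
    Then x = 16 + 21·1 = 37, valid modulo lcm(21, 4) = 84: x ≡ 37 (mod 84).
  Combine with x ≡ 7 (mod 18): gcd(84, 18) = 6; 7 - 37 = -30, which IS divisible by 6, so compatible.
    Write x = 37 + 84·t and substitute into x ≡ 7 (mod 18): 84·t ≡ 7 − 37 = -30 (mod 18).
    Divide the congruence (and modulus) by g = 6: 14·t ≡ -5 (mod 3).
    Reduce coefficients mod 3: 2·t ≡ 1 (mod 3).
    The inverse of 2 mod 3 is 2 (since 2·2 = 4 = 1·3 + 1), so t ≡ 2·1 = 2 ≡ 2 (mod 3).
    Then x = 37 + 84·2 = 205, valid modulo lcm(84, 18) = 252: x ≡ 205 (mod 252).
Verify: 205 mod 21 = 16, 205 mod 4 = 1, 205 mod 18 = 7.

x ≡ 205 (mod 252).


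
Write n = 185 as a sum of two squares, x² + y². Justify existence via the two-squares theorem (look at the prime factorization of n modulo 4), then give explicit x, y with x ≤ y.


Step 1: Factor n = 185 = 5 · 37.
Step 2: Check the mod-4 condition on each prime factor: 5 ≡ 1 (mod 4), exponent 1; 37 ≡ 1 (mod 4), exponent 1.
All primes ≡ 3 (mod 4) appear to even exponent (or don't appear), so by the two-squares theorem n IS expressible as a sum of two squares.
Step 3: Build a representation. Here n = 5 · 37 is a product of primes ≡ 1 (mod 4). Each prime p ≡ 1 (mod 4) is itself a sum of two squares; find a² by testing p − a² for a perfect square:
  5: 5 − 1² = 4 = 2² ⇒ 5 = 1² + 2².
  37: 37 − 1² = 36 = 6² ⇒ 37 = 1² + 6².
  Combine using the Brahmagupta–Fibonacci identity (a² + b²)(c² + d²) = (ac − bd)² + (ad + bc)² = (ac + bd)² + (ad − bc)²:
  5 · 37 = 185: from (1² + 2²)(1² + 6²), take (1·1 − 2·6, 1·6 + 2·1) = (1 − 12, 6 + 2) = (-11, 8); dropping signs (only squares matter) gives (11, 8); check 11² + 8² = 121 + 64 = 185 ✓.
Step 4: Order so x ≤ y and verify: 8² + 11² = 64 + 121 = 185 = n. ✓

n = 185 = 8² + 11² (one valid representation with x ≤ y).


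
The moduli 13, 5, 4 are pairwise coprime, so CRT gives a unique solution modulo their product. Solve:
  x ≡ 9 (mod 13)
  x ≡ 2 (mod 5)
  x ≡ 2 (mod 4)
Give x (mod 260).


Moduli 13, 5, 4 are pairwise coprime; by CRT there is a unique solution modulo M = 13 · 5 · 4 = 260.
Solve pairwise, accumulating the modulus:
  Start with x ≡ 9 (mod 13).
  Combine with x ≡ 2 (mod 5): since gcd(13, 5) = 1, we get a unique residue mod 65.
    Write x = 9 + 13·t and substitute into x ≡ 2 (mod 5): 13·t ≡ 2 − 9 = -7 (mod 5).
    Reduce coefficients mod 5: 3·t ≡ 3 (mod 5).
    The inverse of 3 mod 5 is 2 (since 3·2 = 6 = 1·5 + 1), so t ≡ 2·3 = 6 ≡ 1 (mod 5).
    Then x = 9 + 13·1 = 22, valid modulo lcm(13, 5) = 65: x ≡ 22 (mod 65).
  Combine with x ≡ 2 (mod 4): since gcd(65, 4) = 1, we get a unique residue mod 260.
    Write x = 22 + 65·t and substitute into x ≡ 2 (mod 4): 65·t ≡ 2 − 22 = -20 (mod 4).
    Reduce coefficients mod 4: 1·t ≡ 0 (mod 4).
    So t ≡ 0 (mod 4).
    Then x = 22 + 65·0 = 22, valid modulo lcm(65, 4) = 260: x ≡ 22 (mod 260).
Verify: 22 mod 13 = 9 ✓, 22 mod 5 = 2 ✓, 22 mod 4 = 2 ✓.

x ≡ 22 (mod 260).


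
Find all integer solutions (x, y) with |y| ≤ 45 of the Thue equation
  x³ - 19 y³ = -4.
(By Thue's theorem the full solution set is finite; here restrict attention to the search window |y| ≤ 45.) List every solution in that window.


The equation is x³ - 19y³ = -4. For fixed y, x³ = 19·y³ − 4, so a solution requires the RHS to be a perfect cube.
Strategy: iterate y from -45 to 45, compute RHS = 19·y³ − 4, and check whether it is a (positive or negative) perfect cube.
Check small values of y:
  y = 0: RHS = -4 is not a perfect cube.
  y = 1: RHS = 15 is not a perfect cube.
  y = -1: RHS = -23 is not a perfect cube.
  y = 2: RHS = 148 is not a perfect cube.
  y = -2: RHS = -156 is not a perfect cube.
  y = 3: RHS = 509 is not a perfect cube.
  y = -3: RHS = -517 is not a perfect cube.
Continuing the search up to |y| = 45 finds no solutions either.
No (x, y) in the scanned range satisfies the equation.

No integer solutions with |y| ≤ 45.


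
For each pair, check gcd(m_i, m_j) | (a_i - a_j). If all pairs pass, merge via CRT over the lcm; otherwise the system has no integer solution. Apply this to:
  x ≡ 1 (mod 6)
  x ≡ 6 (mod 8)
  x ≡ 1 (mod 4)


Moduli 6, 8, 4 are not pairwise coprime, so CRT works modulo lcm(m_i) when all pairwise compatibility conditions hold.
Pairwise compatibility: gcd(m_i, m_j) must divide a_i - a_j for every pair.
Merge one congruence at a time:
  Start: x ≡ 1 (mod 6).
  Combine with x ≡ 6 (mod 8): gcd(6, 8) = 2, and 6 - 1 = 5 is NOT divisible by 2.
    ⇒ system is inconsistent (no integer solution).

No solution (the system is inconsistent).


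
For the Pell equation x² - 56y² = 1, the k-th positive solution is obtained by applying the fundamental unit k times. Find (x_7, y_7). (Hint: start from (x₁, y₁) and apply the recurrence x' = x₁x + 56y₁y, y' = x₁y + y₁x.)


Step 1: Find the fundamental solution (x₁, y₁) of x² - 56y² = 1.
  Expand √56 as a continued fraction. a₀ = ⌊√56⌋ = 7; iterate m_{k+1} = d_k·a_k − m_k, d_{k+1} = (56 − m_{k+1}²)/d_k, a_{k+1} = ⌊(a₀ + m_{k+1})/d_{k+1}⌋ (starting m₀ = 0, d₀ = 1), with convergents p_k = a_k·p_{k-1} + p_{k-2}, q_k = a_k·q_{k-1} + q_{k-2} (p₋₁ = 1, q₋₁ = 0):
  k = 0: a₀ = 7; p₀/q₀ = 7/1; p₀² − 56·q₀² = 49 − 56 = -7.
  k = 1: m = 7, d = 7, a = ⌊(7 + 7)/7⌋ = 2; p/q = (2·7 + 1)/(2·1 + 0) = 15/2; p² − 56·q² = 225 − 224 = 1.
  The first convergent with p² − 56·q² = 1 gives the fundamental solution (x₁, y₁) = (15, 2).
Step 2: Apply the recurrence (x_{n+1}, y_{n+1}) = (x₁x_n + 56y₁y_n, x₁y_n + y₁x_n) repeatedly.
  From (x_1, y_1) = (15, 2): x_2 = 15·15 + 56·2·2 = 449; y_2 = 15·2 + 2·15 = 60.
  From (x_2, y_2) = (449, 60): x_3 = 15·449 + 56·2·60 = 13455; y_3 = 15·60 + 2·449 = 1798.
  From (x_3, y_3) = (13455, 1798): x_4 = 15·13455 + 56·2·1798 = 403201; y_4 = 15·1798 + 2·13455 = 53880.
  From (x_4, y_4) = (403201, 53880): x_5 = 15·403201 + 56·2·53880 = 12082575; y_5 = 15·53880 + 2·403201 = 1614602.
  From (x_5, y_5) = (12082575, 1614602): x_6 = 15·12082575 + 56·2·1614602 = 362074049; y_6 = 15·1614602 + 2·12082575 = 48384180.
  From (x_6, y_6) = (362074049, 48384180): x_7 = 15·362074049 + 56·2·48384180 = 10850138895; y_7 = 15·48384180 + 2·362074049 = 1449910798.
Step 3: Verify x_7² - 56·y_7² = 117725514040791821025 - 117725514040791821024 = 1 (should be 1). ✓

(x_1, y_1) = (15, 2); (x_7, y_7) = (10850138895, 1449910798).


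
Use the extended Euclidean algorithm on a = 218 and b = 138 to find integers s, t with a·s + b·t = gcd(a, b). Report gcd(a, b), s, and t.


Euclidean algorithm on (218, 138) — divide until remainder is 0:
  218 = 1 · 138 + 80
  138 = 1 · 80 + 58
  80 = 1 · 58 + 22
  58 = 2 · 22 + 14
  22 = 1 · 14 + 8
  14 = 1 · 8 + 6
  8 = 1 · 6 + 2
  6 = 3 · 2 + 0
gcd(218, 138) = 2.
Track Bezout coefficients alongside the remainders: start with r₀ = 218 = a·1 + b·0 (s = 1, t = 0) and r₁ = 138 = a·0 + b·1 (s = 0, t = 1); each new remainder r_{k+1} = r_{k-1} − q_k·r_k inherits s_{k+1} = s_{k-1} − q_k·s_k, t_{k+1} = t_{k-1} − q_k·t_k, so r_k = a·s_k + b·t_k at every step:
  q = 1: r = 80, s = 1 − 1·0 = 1, t = 0 − 1·1 = -1  (check: 218·1 + 138·(-1) = 80)
  q = 1: r = 58, s = 0 − 1·1 = -1, t = 1 − 1·(-1) = 2  (check: 218·(-1) + 138·2 = 58)
  q = 1: r = 22, s = 1 − 1·(-1) = 2, t = -1 − 1·2 = -3  (check: 218·2 + 138·(-3) = 22)
  q = 2: r = 14, s = -1 − 2·2 = -5, t = 2 − 2·(-3) = 8  (check: 218·(-5) + 138·8 = 14)
  q = 1: r = 8, s = 2 − 1·(-5) = 7, t = -3 − 1·8 = -11  (check: 218·7 + 138·(-11) = 8)
  q = 1: r = 6, s = -5 − 1·7 = -12, t = 8 − 1·(-11) = 19  (check: 218·(-12) + 138·19 = 6)
  q = 1: r = 2, s = 7 − 1·(-12) = 19, t = -11 − 1·19 = -30  (check: 218·19 + 138·(-30) = 2)
The row with r = 2 (the gcd) gives the Bezout coefficients s = 19, t = -30.
Result: 218 · (19) + 138 · (-30) = 2.

gcd(218, 138) = 2; s = 19, t = -30 (check: 218·19 + 138·(-30) = 2).


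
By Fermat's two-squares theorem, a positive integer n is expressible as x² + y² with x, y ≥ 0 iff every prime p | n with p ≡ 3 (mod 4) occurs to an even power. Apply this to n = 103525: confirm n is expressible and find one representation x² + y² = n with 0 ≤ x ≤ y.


Step 1: Factor n = 103525 = 5^2 · 41 · 101.
Step 2: Check the mod-4 condition on each prime factor: 5 ≡ 1 (mod 4), exponent 2; 41 ≡ 1 (mod 4), exponent 1; 101 ≡ 1 (mod 4), exponent 1.
All primes ≡ 3 (mod 4) appear to even exponent (or don't appear), so by the two-squares theorem n IS expressible as a sum of two squares.
Step 3: Build a representation. Group n = k² · m with k = 5 and m = 41 · 101 = 4141 (a product of primes ≡ 1 (mod 4)); a representation of m scales to one of n via (k·x)² + (k·y)² = k²(x² + y²). Each prime p ≡ 1 (mod 4) is itself a sum of two squares; find a² by testing p − a² for a perfect square:
  41: 41 − 1² = 40, 41 − 2² = 37, 41 − 3² = 32, 41 − 4² = 25 = 5² ⇒ 41 = 4² + 5².
  101: 101 − 1² = 100 = 10² ⇒ 101 = 1² + 10².
  Combine using the Brahmagupta–Fibonacci identity (a² + b²)(c² + d²) = (ac − bd)² + (ad + bc)² = (ac + bd)² + (ad − bc)²:
  41 · 101 = 4141: from (4² + 5²)(1² + 10²), take (4·1 − 5·10, 4·10 + 5·1) = (4 − 50, 40 + 5) = (-46, 45); dropping signs (only squares matter) gives (46, 45); check 46² + 45² = 2116 + 2025 = 4141 ✓.
  Scale by k = 5: (5·46, 5·45) = (230, 225).
Step 4: Order so x ≤ y and verify: 225² + 230² = 50625 + 52900 = 103525 = n. ✓

n = 103525 = 225² + 230² (one valid representation with x ≤ y).


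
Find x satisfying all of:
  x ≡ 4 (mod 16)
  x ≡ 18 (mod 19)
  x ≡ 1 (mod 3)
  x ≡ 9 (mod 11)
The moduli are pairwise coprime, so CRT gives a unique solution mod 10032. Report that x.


Product of moduli M = 16 · 19 · 3 · 11 = 10032.
Merge one congruence at a time:
  Start: x ≡ 4 (mod 16).
  Combine with x ≡ 18 (mod 19); new modulus lcm = 304.
    Write x = 4 + 16·t and substitute into x ≡ 18 (mod 19): 16·t ≡ 18 − 4 = 14 (mod 19).
    The inverse of 16 mod 19 is 6 (since 16·6 = 96 = 5·19 + 1), so t ≡ 6·14 = 84 ≡ 8 (mod 19).
    Then x = 4 + 16·8 = 132, valid modulo lcm(16, 19) = 304: x ≡ 132 (mod 304).
  Combine with x ≡ 1 (mod 3); new modulus lcm = 912.
    Write x = 132 + 304·t and substitute into x ≡ 1 (mod 3): 304·t ≡ 1 − 132 = -131 (mod 3).
    Reduce coefficients mod 3: 1·t ≡ 1 (mod 3).
    So t ≡ 1 (mod 3).
    Then x = 132 + 304·1 = 436, valid modulo lcm(304, 3) = 912: x ≡ 436 (mod 912).
  Combine with x ≡ 9 (mod 11); new modulus lcm = 10032.
    Write x = 436 + 912·t and substitute into x ≡ 9 (mod 11): 912·t ≡ 9 − 436 = -427 (mod 11).
    Reduce coefficients mod 11: 10·t ≡ 2 (mod 11).
    The inverse of 10 mod 11 is 10 (since 10·10 = 100 = 9·11 + 1), so t ≡ 10·2 = 20 ≡ 9 (mod 11).
    Then x = 436 + 912·9 = 8644, valid modulo lcm(912, 11) = 10032: x ≡ 8644 (mod 10032).
Verify against each original: 8644 mod 16 = 4, 8644 mod 19 = 18, 8644 mod 3 = 1, 8644 mod 11 = 9.

x ≡ 8644 (mod 10032).


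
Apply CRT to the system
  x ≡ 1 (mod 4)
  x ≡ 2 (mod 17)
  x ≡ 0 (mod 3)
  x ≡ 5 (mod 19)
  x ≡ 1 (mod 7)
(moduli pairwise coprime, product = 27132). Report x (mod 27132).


Product of moduli M = 4 · 17 · 3 · 19 · 7 = 27132.
Merge one congruence at a time:
  Start: x ≡ 1 (mod 4).
  Combine with x ≡ 2 (mod 17); new modulus lcm = 68.
    Write x = 1 + 4·t and substitute into x ≡ 2 (mod 17): 4·t ≡ 2 − 1 = 1 (mod 17).
    The inverse of 4 mod 17 is 13 (since 4·13 = 52 = 3·17 + 1), so t ≡ 13·1 = 13 ≡ 13 (mod 17).
    Then x = 1 + 4·13 = 53, valid modulo lcm(4, 17) = 68: x ≡ 53 (mod 68).
  Combine with x ≡ 0 (mod 3); new modulus lcm = 204.
    Write x = 53 + 68·t and substitute into x ≡ 0 (mod 3): 68·t ≡ 0 − 53 = -53 (mod 3).
    Reduce coefficients mod 3: 2·t ≡ 1 (mod 3).
    The inverse of 2 mod 3 is 2 (since 2·2 = 4 = 1·3 + 1), so t ≡ 2·1 = 2 ≡ 2 (mod 3).
    Then x = 53 + 68·2 = 189, valid modulo lcm(68, 3) = 204: x ≡ 189 (mod 204).
  Combine with x ≡ 5 (mod 19); new modulus lcm = 3876.
    Write x = 189 + 204·t and substitute into x ≡ 5 (mod 19): 204·t ≡ 5 − 189 = -184 (mod 19).
    Reduce coefficients mod 19: 14·t ≡ 6 (mod 19).
    The inverse of 14 mod 19 is 15 (since 14·15 = 210 = 11·19 + 1), so t ≡ 15·6 = 90 ≡ 14 (mod 19).
    Then x = 189 + 204·14 = 3045, valid modulo lcm(204, 19) = 3876: x ≡ 3045 (mod 3876).
  Combine with x ≡ 1 (mod 7); new modulus lcm = 27132.
    Write x = 3045 + 3876·t and substitute into x ≡ 1 (mod 7): 3876·t ≡ 1 − 3045 = -3044 (mod 7).
    Reduce coefficients mod 7: 5·t ≡ 1 (mod 7).
    The inverse of 5 mod 7 is 3 (since 5·3 = 15 = 2·7 + 1), so t ≡ 3·1 = 3 ≡ 3 (mod 7).
    Then x = 3045 + 3876·3 = 14673, valid modulo lcm(3876, 7) = 27132: x ≡ 14673 (mod 27132).
Verify against each original: 14673 mod 4 = 1, 14673 mod 17 = 2, 14673 mod 3 = 0, 14673 mod 19 = 5, 14673 mod 7 = 1.

x ≡ 14673 (mod 27132).


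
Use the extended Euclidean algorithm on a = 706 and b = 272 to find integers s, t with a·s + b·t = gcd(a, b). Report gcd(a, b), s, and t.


Euclidean algorithm on (706, 272) — divide until remainder is 0:
  706 = 2 · 272 + 162
  272 = 1 · 162 + 110
  162 = 1 · 110 + 52
  110 = 2 · 52 + 6
  52 = 8 · 6 + 4
  6 = 1 · 4 + 2
  4 = 2 · 2 + 0
gcd(706, 272) = 2.
Track Bezout coefficients alongside the remainders: start with r₀ = 706 = a·1 + b·0 (s = 1, t = 0) and r₁ = 272 = a·0 + b·1 (s = 0, t = 1); each new remainder r_{k+1} = r_{k-1} − q_k·r_k inherits s_{k+1} = s_{k-1} − q_k·s_k, t_{k+1} = t_{k-1} − q_k·t_k, so r_k = a·s_k + b·t_k at every step:
  q = 2: r = 162, s = 1 − 2·0 = 1, t = 0 − 2·1 = -2  (check: 706·1 + 272·(-2) = 162)
  q = 1: r = 110, s = 0 − 1·1 = -1, t = 1 − 1·(-2) = 3  (check: 706·(-1) + 272·3 = 110)
  q = 1: r = 52, s = 1 − 1·(-1) = 2, t = -2 − 1·3 = -5  (check: 706·2 + 272·(-5) = 52)
  q = 2: r = 6, s = -1 − 2·2 = -5, t = 3 − 2·(-5) = 13  (check: 706·(-5) + 272·13 = 6)
  q = 8: r = 4, s = 2 − 8·(-5) = 42, t = -5 − 8·13 = -109  (check: 706·42 + 272·(-109) = 4)
  q = 1: r = 2, s = -5 − 1·42 = -47, t = 13 − 1·(-109) = 122  (check: 706·(-47) + 272·122 = 2)
The row with r = 2 (the gcd) gives the Bezout coefficients s = -47, t = 122.
Result: 706 · (-47) + 272 · (122) = 2.

gcd(706, 272) = 2; s = -47, t = 122 (check: 706·(-47) + 272·122 = 2).


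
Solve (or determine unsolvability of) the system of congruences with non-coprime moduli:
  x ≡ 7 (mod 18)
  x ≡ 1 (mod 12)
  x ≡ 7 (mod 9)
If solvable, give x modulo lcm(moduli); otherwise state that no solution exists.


Moduli 18, 12, 9 are not pairwise coprime, so CRT works modulo lcm(m_i) when all pairwise compatibility conditions hold.
Pairwise compatibility: gcd(m_i, m_j) must divide a_i - a_j for every pair.
Merge one congruence at a time:
  Start: x ≡ 7 (mod 18).
  Combine with x ≡ 1 (mod 12): gcd(18, 12) = 6; 1 - 7 = -6, which IS divisible by 6, so compatible.
    Write x = 7 + 18·t and substitute into x ≡ 1 (mod 12): 18·t ≡ 1 − 7 = -6 (mod 12).
    Divide the congruence (and modulus) by g = 6: 3·t ≡ -1 (mod 2).
    Reduce coefficients mod 2: 1·t ≡ 1 (mod 2).
    So t ≡ 1 (mod 2).
    Then x = 7 + 18·1 = 25, valid modulo lcm(18, 12) = 36: x ≡ 25 (mod 36).
  Combine with x ≡ 7 (mod 9): gcd(36, 9) = 9; 7 - 25 = -18, which IS divisible by 9, so compatible.
    Write x = 25 + 36·t and substitute into x ≡ 7 (mod 9): 36·t ≡ 7 − 25 = -18 (mod 9).
    Divide the congruence (and modulus) by g = 9: 4·t ≡ -2 (mod 1).
    Modulo 1 every t works; take t = 0.
    Then x = 25 + 36·0 = 25, valid modulo lcm(36, 9) = 36: x ≡ 25 (mod 36).
Verify: 25 mod 18 = 7, 25 mod 12 = 1, 25 mod 9 = 7.

x ≡ 25 (mod 36).
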